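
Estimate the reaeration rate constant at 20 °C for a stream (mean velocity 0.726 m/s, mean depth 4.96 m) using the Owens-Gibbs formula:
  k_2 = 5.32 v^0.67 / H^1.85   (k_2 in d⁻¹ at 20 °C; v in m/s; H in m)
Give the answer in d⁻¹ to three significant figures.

k_2 ≈ 0.222 d⁻¹

k_2 = 5.32 × 0.726^0.67 / 4.96^1.85 = 5.32 × 0.8069 / 19.35 = 0.2219 d⁻¹.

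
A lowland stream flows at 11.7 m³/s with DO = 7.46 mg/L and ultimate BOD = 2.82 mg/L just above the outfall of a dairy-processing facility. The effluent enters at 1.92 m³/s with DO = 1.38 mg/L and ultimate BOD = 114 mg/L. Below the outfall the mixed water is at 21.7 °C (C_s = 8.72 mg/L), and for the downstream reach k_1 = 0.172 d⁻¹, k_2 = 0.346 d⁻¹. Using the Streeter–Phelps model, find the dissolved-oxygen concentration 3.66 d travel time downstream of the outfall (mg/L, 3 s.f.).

DO ≈ 3.54 mg/L

Mixed DO = (11.7×7.46 + 1.92×1.38)/(11.7+1.92) = 89.93/13.62 = 6.603 mg/L.
Mixed L₀ = (11.7×2.82 + 1.92×114)/(13.62) = 251.9/13.62 = 18.49 mg/L.
Initial deficit D₀ = C_s − DO₀ = 8.72 − 6.603 = 2.117 mg/L.
D(3.66) = [0.172×18.49/(0.346−0.172)](e^(−0.172×3.66) − e^(−0.346×3.66)) + 2.117 e^(−0.346×3.66)
= 18.28 × (0.5328 − 0.2819) + 2.117 × 0.2819 = 5.185 mg/L.
DO = 8.72 − 5.185 = 3.535 mg/L.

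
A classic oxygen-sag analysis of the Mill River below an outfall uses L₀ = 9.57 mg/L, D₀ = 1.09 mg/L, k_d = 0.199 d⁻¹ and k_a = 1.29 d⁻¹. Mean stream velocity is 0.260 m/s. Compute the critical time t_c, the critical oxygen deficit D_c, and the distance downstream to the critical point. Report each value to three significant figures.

With k_a/k_d = 6.482 and 1 − D₀(k_a−k_d)/(k_d L₀) = 0.3756,
t_c = ln(6.482 × 0.3756) / (1.29 − 0.199) = ln(2.435) / 1.091 = 0.8898/1.091 = 0.8156 d.
D_c = (k_d/k_a) L₀ e^(−k_d t_c) = (0.199/1.29) × 9.57 × e^(−0.199×0.8156) = 0.1543 × 9.57 × 0.8502 = 1.255 mg/L.
x_c = v t_c = 0.260 m/s × 0.8156 d × 86400 s/d = 18320 m ≈ 18.3 km.

t_c ≈ 0.816 d; D_c ≈ 1.26 mg/L; x_c ≈ 18.3 km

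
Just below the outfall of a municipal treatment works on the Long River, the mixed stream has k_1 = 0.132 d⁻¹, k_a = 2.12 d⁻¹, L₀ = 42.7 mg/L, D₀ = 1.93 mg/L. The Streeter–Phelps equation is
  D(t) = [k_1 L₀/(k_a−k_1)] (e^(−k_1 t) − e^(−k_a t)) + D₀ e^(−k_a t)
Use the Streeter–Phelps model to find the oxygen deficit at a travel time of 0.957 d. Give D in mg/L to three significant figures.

D ≈ 2.38 mg/L

k_1 L₀/(k_a−k_1) = 0.132×42.7/(2.12−0.132) = 5.636/1.988 = 2.835 mg/L.
e^(−k_1 t) = e^(−0.132×0.9570) = 0.8813; e^(−k_a t) = e^(−2.12×0.9570) = 0.1315.
D = 2.835 × (0.8813 − 0.1315) + 1.93 × 0.1315 = 2.126 + 0.2538 = 2.380 mg/L.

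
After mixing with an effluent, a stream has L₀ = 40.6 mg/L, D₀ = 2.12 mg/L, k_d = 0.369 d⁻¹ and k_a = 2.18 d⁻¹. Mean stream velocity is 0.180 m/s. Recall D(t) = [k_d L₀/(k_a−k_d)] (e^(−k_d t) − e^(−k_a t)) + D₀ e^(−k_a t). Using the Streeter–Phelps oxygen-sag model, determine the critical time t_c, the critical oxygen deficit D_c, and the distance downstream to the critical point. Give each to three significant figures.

At the critical point dD/dt = 0, so k_d L₀ e^(−k_d t) = k_a D. Substituting D(t) from the Streeter–Phelps equation and solving for t gives
t_c = ln[(k_a/k_d)(1 − D₀(k_a−k_d)/(k_d L₀))] / (k_a−k_d).
Here k_a−k_d = 1.811 d⁻¹ and 1 − D₀(k_a−k_d)/(k_d L₀) = 1 − 2.12×1.811/(0.369×40.6) = 0.7437, so
t_c = ln(5.908 × 0.7437) / 1.811 = 1.480 / 1.811 = 0.8173 d.
L(t_c) = L₀ e^(−k_d t_c) = 40.6 × 0.7396 = 30.03 mg/L, and at the critical point k_a D_c = k_d L, so D_c = (0.369/2.18) × 30.03 = 5.083 mg/L.
x_c = v t_c = 0.180 m/s × 0.8173 d × 86400 s/d = 12710 m ≈ 12.7 km.

t_c ≈ 0.817 d; D_c ≈ 5.08 mg/L; x_c ≈ 12.7 km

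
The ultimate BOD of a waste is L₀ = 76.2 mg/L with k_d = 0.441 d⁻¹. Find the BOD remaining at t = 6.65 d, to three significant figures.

L ≈ 4.06 mg/L

L_t = L₀ e^(−k_d t) = 76.2 × e^(−0.441×6.65) = 76.2 × 0.05326 = 4.058 mg/L.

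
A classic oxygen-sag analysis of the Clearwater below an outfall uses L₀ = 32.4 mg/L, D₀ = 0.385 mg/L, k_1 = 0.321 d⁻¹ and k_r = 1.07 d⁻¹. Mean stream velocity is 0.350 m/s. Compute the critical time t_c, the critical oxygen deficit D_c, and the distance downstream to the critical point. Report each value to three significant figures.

t_c = [1/(k_r−k_1)] ln[(k_r/k_1)(1 − D₀(k_r−k_1)/(k_1 L₀))]
= [1/(1.07−0.321)] ln[(1.07/0.321)(1 − 0.385×0.7490/(0.321×32.4))]
= (1/0.7490) ln[3.333 × 0.9723] = 1.335 × ln(3.241) = 1.335 × 1.176 = 1.570 d.
L(t_c) = L₀ e^(−k_1 t_c) = 32.4 × 0.6041 = 19.57 mg/L, and at the critical point k_r D_c = k_1 L, so D_c = (0.321/1.07) × 19.57 = 5.872 mg/L.
x_c = v t_c = 0.350 m/s × 1.570 d × 86400 s/d = 47470 m ≈ 47.5 km.

t_c ≈ 1.57 d; D_c ≈ 5.87 mg/L; x_c ≈ 47.5 km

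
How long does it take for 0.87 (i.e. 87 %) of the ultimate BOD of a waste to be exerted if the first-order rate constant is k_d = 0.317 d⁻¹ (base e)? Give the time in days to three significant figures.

t ≈ 6.44 d

y/L₀ = 1 − e^(−k_d t) = 0.87 ⇒ e^(−k_d t) = 0.130
t = −ln(0.130) / 0.317 = 2.040 / 0.317 = 6.436 d.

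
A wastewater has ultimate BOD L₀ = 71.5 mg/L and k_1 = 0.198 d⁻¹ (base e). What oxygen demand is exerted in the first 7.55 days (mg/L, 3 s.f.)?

y_t = L₀(1 − e^(−k_1 t)) = 71.5 × (1 − e^(−0.198×7.55))
= 71.5 × (1 − 0.2243) = 71.5 × 0.7757 = 55.46 mg/L.

y ≈ 55.5 mg/L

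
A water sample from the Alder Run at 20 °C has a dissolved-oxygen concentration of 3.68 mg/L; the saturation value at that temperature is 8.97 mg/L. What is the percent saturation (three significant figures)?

% saturation = C/C_s × 100 = 3.68/8.97 × 100 = 41.0 %.

41.0 % saturation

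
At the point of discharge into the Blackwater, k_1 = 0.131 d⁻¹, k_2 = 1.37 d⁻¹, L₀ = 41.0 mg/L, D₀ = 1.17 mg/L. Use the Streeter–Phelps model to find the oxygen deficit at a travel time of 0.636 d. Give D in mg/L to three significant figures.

k_1 L₀/(k_2−k_1) = 0.131×41.0/(1.37−0.131) = 5.371/1.239 = 4.335 mg/L.
e^(−k_1 t) = e^(−0.131×0.6360) = 0.9201; e^(−k_2 t) = e^(−1.37×0.6360) = 0.4184.
D = 4.335 × (0.9201 − 0.4184) + 1.17 × 0.4184 = 2.175 + 0.4895 = 2.664 mg/L.

D ≈ 2.66 mg/L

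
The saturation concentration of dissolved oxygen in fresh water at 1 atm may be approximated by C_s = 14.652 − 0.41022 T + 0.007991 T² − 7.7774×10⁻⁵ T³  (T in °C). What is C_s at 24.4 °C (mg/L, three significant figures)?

C_s ≈ 8.27 mg/L

C_s = 14.652 − 0.41022×24.4 + 0.007991×24.4² − 7.7774×10⁻⁵×24.4³ = 8.270 mg/L.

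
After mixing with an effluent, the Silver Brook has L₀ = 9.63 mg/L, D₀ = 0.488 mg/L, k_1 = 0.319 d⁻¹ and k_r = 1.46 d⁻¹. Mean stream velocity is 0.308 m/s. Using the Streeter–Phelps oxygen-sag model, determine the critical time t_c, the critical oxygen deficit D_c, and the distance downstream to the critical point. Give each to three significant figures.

t_c ≈ 1.16 d; D_c ≈ 1.45 mg/L; x_c ≈ 30.8 km

At the critical point dD/dt = 0, so k_1 L₀ e^(−k_1 t) = k_r D. Substituting D(t) from the Streeter–Phelps equation and solving for t gives
t_c = ln[(k_r/k_1)(1 − D₀(k_r−k_1)/(k_1 L₀))] / (k_r−k_1).
Here k_r−k_1 = 1.141 d⁻¹ and 1 − D₀(k_r−k_1)/(k_1 L₀) = 1 − 0.488×1.141/(0.319×9.63) = 0.8187, so
t_c = ln(4.577 × 0.8187) / 1.141 = 1.321 / 1.141 = 1.158 d.
D_c = (k_1/k_r) L₀ e^(−k_1 t_c) = (0.319/1.46) × 9.63 × e^(−0.319×1.158) = 0.2185 × 9.63 × 0.6912 = 1.454 mg/L.
x_c = v t_c = 0.308 m/s × 1.158 d × 86400 s/d = 30810 m ≈ 30.8 km.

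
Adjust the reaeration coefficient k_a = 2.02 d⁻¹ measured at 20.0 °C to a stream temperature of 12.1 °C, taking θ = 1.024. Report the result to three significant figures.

k_a ≈ 1.67 d⁻¹

k_a(T₂) = k_a(T₁) · θ^(T₂−T₁) = 2.02 × 1.024^(12.1−20.0)
= 2.02 × 1.024^-7.90 = 2.02 × 0.8291 = 1.675 d⁻¹.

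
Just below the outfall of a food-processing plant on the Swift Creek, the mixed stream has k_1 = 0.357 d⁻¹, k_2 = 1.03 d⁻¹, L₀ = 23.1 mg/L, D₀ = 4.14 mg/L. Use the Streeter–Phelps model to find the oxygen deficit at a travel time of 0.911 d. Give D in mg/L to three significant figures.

k_1 L₀/(k_2−k_1) = 0.357×23.1/(1.03−0.357) = 8.247/0.6730 = 12.25 mg/L.
e^(−k_1 t) = e^(−0.357×0.9110) = 0.7224; e^(−k_2 t) = e^(−1.03×0.9110) = 0.3913.
D = 12.25 × (0.7224 − 0.3913) + 4.14 × 0.3913 = 4.057 + 1.620 = 5.677 mg/L.

D ≈ 5.68 mg/L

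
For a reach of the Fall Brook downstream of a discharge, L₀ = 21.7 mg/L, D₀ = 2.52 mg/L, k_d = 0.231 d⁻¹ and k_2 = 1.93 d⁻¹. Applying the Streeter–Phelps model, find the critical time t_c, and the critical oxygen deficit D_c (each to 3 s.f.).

With k_2/k_d = 8.355 and 1 − D₀(k_2−k_d)/(k_d L₀) = 0.1459,
t_c = ln(8.355 × 0.1459) / (1.93 − 0.231) = ln(1.219) / 1.699 = 0.1978/1.699 = 0.1164 d.
D_c = (k_d/k_2) L₀ e^(−k_d t_c) = (0.231/1.93) × 21.7 × e^(−0.231×0.1164) = 0.1197 × 21.7 × 0.9735 = 2.528 mg/L.

t_c ≈ 0.116 d; D_c ≈ 2.53 mg/L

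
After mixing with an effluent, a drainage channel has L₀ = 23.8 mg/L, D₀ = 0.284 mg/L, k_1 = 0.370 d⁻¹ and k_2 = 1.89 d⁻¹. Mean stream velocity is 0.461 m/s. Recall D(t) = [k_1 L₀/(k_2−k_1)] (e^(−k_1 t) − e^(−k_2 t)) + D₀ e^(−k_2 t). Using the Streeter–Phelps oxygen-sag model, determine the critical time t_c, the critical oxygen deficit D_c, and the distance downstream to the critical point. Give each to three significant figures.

t_c ≈ 1.04 d; D_c ≈ 3.17 mg/L; x_c ≈ 41.4 km

With k_2/k_1 = 5.108 and 1 − D₀(k_2−k_1)/(k_1 L₀) = 0.9510,
t_c = ln(5.108 × 0.9510) / (1.89 − 0.370) = ln(4.858) / 1.520 = 1.581/1.520 = 1.040 d.
D_c = (k_1/k_2) L₀ e^(−k_1 t_c) = (0.370/1.89) × 23.8 × e^(−0.370×1.040) = 0.1958 × 23.8 × 0.6806 = 3.171 mg/L.
x_c = v t_c = 0.461 m/s × 1.040 d × 86400 s/d = 41420 m ≈ 41.4 km.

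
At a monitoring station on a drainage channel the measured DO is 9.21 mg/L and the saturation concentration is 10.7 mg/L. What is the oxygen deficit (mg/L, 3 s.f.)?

D = C_s − C = 10.7 − 9.21 = 1.49 mg/L.

D ≈ 1.49 mg/L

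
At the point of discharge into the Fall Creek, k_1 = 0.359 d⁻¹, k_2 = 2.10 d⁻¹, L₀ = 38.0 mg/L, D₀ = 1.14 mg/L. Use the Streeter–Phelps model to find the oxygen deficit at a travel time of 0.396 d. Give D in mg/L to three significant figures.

k_1 L₀/(k_2−k_1) = 0.359×38.0/(2.10−0.359) = 13.64/1.741 = 7.836 mg/L.
e^(−k_1 t) = e^(−0.359×0.3960) = 0.8675; e^(−k_2 t) = e^(−2.10×0.3960) = 0.4354.
D = 7.836 × (0.8675 − 0.4354) + 1.14 × 0.4354 = 3.386 + 0.4963 = 3.882 mg/L.

D ≈ 3.88 mg/L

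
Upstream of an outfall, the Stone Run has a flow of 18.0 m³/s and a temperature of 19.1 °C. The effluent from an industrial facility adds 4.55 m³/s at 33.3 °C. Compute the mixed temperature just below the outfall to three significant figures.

22.0 °C

Flow-weighted mixing: C = (Q_r C_r + Q_w C_w)/(Q_r + Q_w)
= (18.0×19.1 + 4.55×33.3)/(18.0 + 4.55) = 495.3/22.55 = 21.97 °C.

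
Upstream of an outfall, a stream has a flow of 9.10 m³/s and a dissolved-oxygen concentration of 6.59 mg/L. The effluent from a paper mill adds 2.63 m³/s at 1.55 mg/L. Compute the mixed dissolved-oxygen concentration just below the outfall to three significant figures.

Flow-weighted mixing: C = (Q_r C_r + Q_w C_w)/(Q_r + Q_w)
= (9.10×6.59 + 2.63×1.55)/(9.10 + 2.63) = 64.05/11.73 = 5.460 mg/L.

5.46 mg/L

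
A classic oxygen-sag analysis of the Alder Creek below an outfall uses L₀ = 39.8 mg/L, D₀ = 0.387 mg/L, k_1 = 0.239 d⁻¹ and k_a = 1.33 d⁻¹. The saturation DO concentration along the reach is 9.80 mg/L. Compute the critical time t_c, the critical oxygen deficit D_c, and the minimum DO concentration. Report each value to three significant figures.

t_c = [1/(k_a−k_1)] ln[(k_a/k_1)(1 − D₀(k_a−k_1)/(k_1 L₀))]
= [1/(1.33−0.239)] ln[(1.33/0.239)(1 − 0.387×1.091/(0.239×39.8))]
= (1/1.091) ln[5.565 × 0.9556] = 0.9166 × ln(5.318) = 0.9166 × 1.671 = 1.532 d.
D_c = (k_1/k_a) L₀ e^(−k_1 t_c) = (0.239/1.33) × 39.8 × e^(−0.239×1.532) = 0.1797 × 39.8 × 0.6935 = 4.960 mg/L.
Minimum DO = C_s − D_c = 9.80 − 4.960 = 4.840 mg/L.

t_c ≈ 1.53 d; D_c ≈ 4.96 mg/L; min DO ≈ 4.84 mg/L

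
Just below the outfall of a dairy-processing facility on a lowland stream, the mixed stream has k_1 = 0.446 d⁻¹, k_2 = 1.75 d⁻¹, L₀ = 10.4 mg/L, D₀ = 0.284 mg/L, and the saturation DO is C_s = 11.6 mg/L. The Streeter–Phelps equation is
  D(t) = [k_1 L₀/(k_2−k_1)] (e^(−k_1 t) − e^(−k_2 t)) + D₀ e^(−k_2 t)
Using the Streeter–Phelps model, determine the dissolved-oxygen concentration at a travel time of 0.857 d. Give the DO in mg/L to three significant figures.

DO ≈ 9.90 mg/L

k_1 L₀/(k_2−k_1) = 0.446×10.4/(1.75−0.446) = 4.638/1.304 = 3.557 mg/L.
e^(−k_1 t) = e^(−0.446×0.8570) = 0.6823; e^(−k_2 t) = e^(−1.75×0.8570) = 0.2232.
D = 3.557 × (0.6823 − 0.2232) + 0.284 × 0.2232 = 1.633 + 0.06338 = 1.697 mg/L.
DO = C_s − D = 11.6 − 1.697 = 9.903 mg/L.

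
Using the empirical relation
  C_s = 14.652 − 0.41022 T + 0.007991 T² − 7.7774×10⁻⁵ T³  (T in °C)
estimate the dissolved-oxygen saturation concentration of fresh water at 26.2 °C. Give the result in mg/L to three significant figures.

C_s = 14.652 − 0.41022×26.2 + 0.007991×26.2² − 7.7774×10⁻⁵×26.2³ = 7.991 mg/L.

C_s ≈ 7.99 mg/L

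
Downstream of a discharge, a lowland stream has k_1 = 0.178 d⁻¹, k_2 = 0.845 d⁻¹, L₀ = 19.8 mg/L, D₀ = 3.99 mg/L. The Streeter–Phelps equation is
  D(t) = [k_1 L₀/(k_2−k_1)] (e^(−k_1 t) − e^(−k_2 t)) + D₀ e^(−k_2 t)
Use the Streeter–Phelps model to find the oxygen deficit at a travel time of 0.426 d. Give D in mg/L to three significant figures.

k_1 L₀/(k_2−k_1) = 0.178×19.8/(0.845−0.178) = 3.524/0.6670 = 5.284 mg/L.
e^(−k_1 t) = e^(−0.178×0.4260) = 0.9270; e^(−k_2 t) = e^(−0.845×0.4260) = 0.6977.
D = 5.284 × (0.9270 − 0.6977) + 3.99 × 0.6977 = 1.211 + 2.784 = 3.995 mg/L.

D ≈ 4.00 mg/L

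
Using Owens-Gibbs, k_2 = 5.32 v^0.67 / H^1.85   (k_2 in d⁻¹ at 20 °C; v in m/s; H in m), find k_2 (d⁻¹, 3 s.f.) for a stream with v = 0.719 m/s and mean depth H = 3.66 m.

k_2 ≈ 0.387 d⁻¹

k_2 = 5.32 × 0.719^0.67 / 3.66^1.85 = 5.32 × 0.8017 / 11.03 = 0.3868 d⁻¹.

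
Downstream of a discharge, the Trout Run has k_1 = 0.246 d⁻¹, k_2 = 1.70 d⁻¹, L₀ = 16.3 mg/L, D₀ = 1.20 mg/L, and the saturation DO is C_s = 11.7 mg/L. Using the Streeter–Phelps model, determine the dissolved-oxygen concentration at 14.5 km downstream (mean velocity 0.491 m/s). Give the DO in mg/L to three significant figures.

DO ≈ 10.0 mg/L

Travel time t = x/v = 14.5 km / (0.491 m/s) = 14500 m / 0.491 m/s = 29530 s = 0.3418 d.
k_1 L₀/(k_2−k_1) = 0.246×16.3/(1.70−0.246) = 4.010/1.454 = 2.758 mg/L.
e^(−k_1 t) = e^(−0.246×0.3418) = 0.9194; e^(−k_2 t) = e^(−1.70×0.3418) = 0.5593.
D = 2.758 × (0.9194 − 0.5593) + 1.20 × 0.5593 = 0.9929 + 0.6712 = 1.664 mg/L.
DO = C_s − D = 11.7 − 1.664 = 10.04 mg/L.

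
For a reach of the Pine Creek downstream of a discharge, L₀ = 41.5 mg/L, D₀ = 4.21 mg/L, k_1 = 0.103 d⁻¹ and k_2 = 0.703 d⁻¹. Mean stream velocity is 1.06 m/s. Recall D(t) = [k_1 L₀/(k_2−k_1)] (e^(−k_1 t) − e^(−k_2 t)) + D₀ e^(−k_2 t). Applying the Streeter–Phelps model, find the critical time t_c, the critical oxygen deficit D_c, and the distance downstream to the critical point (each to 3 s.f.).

t_c ≈ 1.71 d; D_c ≈ 5.10 mg/L; x_c ≈ 157 km

t_c = [1/(k_2−k_1)] ln[(k_2/k_1)(1 − D₀(k_2−k_1)/(k_1 L₀))]
= [1/(0.703−0.103)] ln[(0.703/0.103)(1 − 4.21×0.6000/(0.103×41.5))]
= (1/0.6000) ln[6.825 × 0.4091] = 1.667 × ln(2.792) = 1.667 × 1.027 = 1.711 d.
D_c = (k_1/k_2) L₀ e^(−k_1 t_c) = (0.103/0.703) × 41.5 × e^(−0.103×1.711) = 0.1465 × 41.5 × 0.8384 = 5.098 mg/L.
x_c = v t_c = 1.06 m/s × 1.711 d × 86400 s/d = 156700 m ≈ 157 km.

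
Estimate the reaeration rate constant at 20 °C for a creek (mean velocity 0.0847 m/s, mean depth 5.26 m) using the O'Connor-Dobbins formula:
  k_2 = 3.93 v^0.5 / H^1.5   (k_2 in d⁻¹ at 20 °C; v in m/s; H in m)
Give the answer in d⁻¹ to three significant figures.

k_2 ≈ 0.0948 d⁻¹

k_2 = 3.93 × 0.0847^0.5 / 5.26^1.5 = 3.93 × 0.2910 / 12.06 = 0.09481 d⁻¹.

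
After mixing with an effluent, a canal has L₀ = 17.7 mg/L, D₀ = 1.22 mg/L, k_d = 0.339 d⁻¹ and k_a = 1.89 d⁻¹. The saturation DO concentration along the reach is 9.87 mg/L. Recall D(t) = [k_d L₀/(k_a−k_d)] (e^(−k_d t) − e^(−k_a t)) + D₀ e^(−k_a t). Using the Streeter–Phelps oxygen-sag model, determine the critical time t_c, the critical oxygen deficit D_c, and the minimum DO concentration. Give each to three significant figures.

With k_a/k_d = 5.575 and 1 − D₀(k_a−k_d)/(k_d L₀) = 0.6846,
t_c = ln(5.575 × 0.6846) / (1.89 − 0.339) = ln(3.817) / 1.551 = 1.339/1.551 = 0.8636 d.
D_c = (k_d/k_a) L₀ e^(−k_d t_c) = (0.339/1.89) × 17.7 × e^(−0.339×0.8636) = 0.1794 × 17.7 × 0.7462 = 2.369 mg/L.
Minimum DO = C_s − D_c = 9.87 − 2.369 = 7.501 mg/L.

t_c ≈ 0.864 d; D_c ≈ 2.37 mg/L; min DO ≈ 7.50 mg/L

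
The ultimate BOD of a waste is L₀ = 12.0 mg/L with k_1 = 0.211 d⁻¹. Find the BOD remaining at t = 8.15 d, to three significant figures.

L ≈ 2.15 mg/L

L_t = L₀ e^(−k_1 t) = 12.0 × e^(−0.211×8.15) = 12.0 × 0.1791 = 2.150 mg/L.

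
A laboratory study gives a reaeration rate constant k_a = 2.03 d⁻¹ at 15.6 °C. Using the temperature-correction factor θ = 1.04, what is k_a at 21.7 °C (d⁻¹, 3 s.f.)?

k_a(T₂) = k_a(T₁) · θ^(T₂−T₁) = 2.03 × 1.04^(21.7−15.6)
= 2.03 × 1.04^6.10 = 2.03 × 1.270 = 2.579 d⁻¹.

k_a ≈ 2.58 d⁻¹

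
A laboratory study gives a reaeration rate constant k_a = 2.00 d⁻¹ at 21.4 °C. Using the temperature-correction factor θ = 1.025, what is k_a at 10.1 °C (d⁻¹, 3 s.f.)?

k_a(T₂) = k_a(T₁) · θ^(T₂−T₁) = 2.00 × 1.025^(10.1−21.4)
= 2.00 × 1.025^-11.3 = 2.00 × 0.7565 = 1.513 d⁻¹.

k_a ≈ 1.51 d⁻¹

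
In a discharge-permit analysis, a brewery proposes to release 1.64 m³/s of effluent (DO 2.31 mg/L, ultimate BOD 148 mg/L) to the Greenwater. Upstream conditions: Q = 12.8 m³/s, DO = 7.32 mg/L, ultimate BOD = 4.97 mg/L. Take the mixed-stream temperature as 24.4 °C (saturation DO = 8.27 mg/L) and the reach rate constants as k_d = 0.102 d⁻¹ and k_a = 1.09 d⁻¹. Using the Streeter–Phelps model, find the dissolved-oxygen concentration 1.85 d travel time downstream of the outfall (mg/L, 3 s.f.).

Mixed DO = (12.8×7.32 + 1.64×2.31)/(12.8+1.64) = 97.48/14.44 = 6.751 mg/L.
Mixed L₀ = (12.8×4.97 + 1.64×148)/(14.44) = 306.3/14.44 = 21.21 mg/L.
Initial deficit D₀ = C_s − DO₀ = 8.27 − 6.751 = 1.519 mg/L.
D(1.85) = [0.102×21.21/(1.09−0.102)](e^(−0.102×1.85) − e^(−1.09×1.85)) + 1.519 e^(−1.09×1.85)
= 2.190 × (0.8280 − 0.1331) + 1.519 × 0.1331 = 1.724 mg/L.
DO = 8.27 − 1.724 = 6.546 mg/L.

DO ≈ 6.55 mg/L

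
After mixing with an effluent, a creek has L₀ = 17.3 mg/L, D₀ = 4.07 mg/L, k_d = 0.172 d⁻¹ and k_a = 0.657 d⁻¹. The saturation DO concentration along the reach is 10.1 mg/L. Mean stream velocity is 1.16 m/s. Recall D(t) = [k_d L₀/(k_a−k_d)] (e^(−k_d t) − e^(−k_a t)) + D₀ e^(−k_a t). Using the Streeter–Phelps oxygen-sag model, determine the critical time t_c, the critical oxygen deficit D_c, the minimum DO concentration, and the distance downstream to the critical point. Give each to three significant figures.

At the critical point dD/dt = 0, so k_d L₀ e^(−k_d t) = k_a D. Substituting D(t) from the Streeter–Phelps equation and solving for t gives
t_c = ln[(k_a/k_d)(1 − D₀(k_a−k_d)/(k_d L₀))] / (k_a−k_d).
Here k_a−k_d = 0.4850 d⁻¹ and 1 − D₀(k_a−k_d)/(k_d L₀) = 1 − 4.07×0.4850/(0.172×17.3) = 0.3366, so
t_c = ln(3.820 × 0.3366) / 0.4850 = 0.2514 / 0.4850 = 0.5183 d.
D_c = (k_d/k_a) L₀ e^(−k_d t_c) = (0.172/0.657) × 17.3 × e^(−0.172×0.5183) = 0.2618 × 17.3 × 0.9147 = 4.143 mg/L.
Minimum DO = C_s − D_c = 10.1 − 4.143 = 5.957 mg/L.
x_c = v t_c = 1.16 m/s × 0.5183 d × 86400 s/d = 51950 m ≈ 51.9 km.

t_c ≈ 0.518 d; D_c ≈ 4.14 mg/L; min DO ≈ 5.96 mg/L; x_c ≈ 51.9 km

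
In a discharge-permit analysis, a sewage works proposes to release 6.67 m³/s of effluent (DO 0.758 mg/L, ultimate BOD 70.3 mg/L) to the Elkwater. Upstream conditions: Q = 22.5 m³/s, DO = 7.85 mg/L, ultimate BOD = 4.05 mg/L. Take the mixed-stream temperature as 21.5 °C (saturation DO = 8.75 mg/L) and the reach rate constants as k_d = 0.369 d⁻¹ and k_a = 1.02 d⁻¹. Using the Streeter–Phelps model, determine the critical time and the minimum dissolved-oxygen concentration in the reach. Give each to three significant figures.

Mixed DO = (22.5×7.85 + 6.67×0.758)/(22.5+6.67) = 181.7/29.17 = 6.228 mg/L.
Mixed L₀ = (22.5×4.05 + 6.67×70.3)/(29.17) = 560.0/29.17 = 19.20 mg/L.
Initial deficit D₀ = C_s − DO₀ = 8.75 − 6.228 = 2.522 mg/L.
t_c = (1/0.6510) ln[(1.02/0.369)(1 − 2.522×0.6510/(0.369×19.20))] = 1.536 × ln(2.124) = 1.157 d.
D_c = (0.369/1.02) × 19.20 × e^(−0.369×1.157) = 0.3618 × 19.20 × 0.6525 = 4.532 mg/L.
Minimum DO = 8.75 − 4.532 = 4.218 mg/L.

t_c ≈ 1.16 d; minimum DO ≈ 4.22 mg/L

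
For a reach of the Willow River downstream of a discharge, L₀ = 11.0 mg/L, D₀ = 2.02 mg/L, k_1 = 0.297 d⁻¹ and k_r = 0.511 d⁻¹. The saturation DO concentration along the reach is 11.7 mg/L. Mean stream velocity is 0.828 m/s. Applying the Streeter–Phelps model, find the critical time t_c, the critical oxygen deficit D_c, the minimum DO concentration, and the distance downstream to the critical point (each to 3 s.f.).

t_c ≈ 1.87 d; D_c ≈ 3.67 mg/L; min DO ≈ 8.03 mg/L; x_c ≈ 134 km

t_c = [1/(k_r−k_1)] ln[(k_r/k_1)(1 − D₀(k_r−k_1)/(k_1 L₀))]
= [1/(0.511−0.297)] ln[(0.511/0.297)(1 − 2.02×0.2140/(0.297×11.0))]
= (1/0.2140) ln[1.721 × 0.8677] = 4.673 × ln(1.493) = 4.673 × 0.4007 = 1.872 d.
D_c = (k_1/k_r) L₀ e^(−k_1 t_c) = (0.297/0.511) × 11.0 × e^(−0.297×1.872) = 0.5812 × 11.0 × 0.5734 = 3.666 mg/L.
Minimum DO = C_s − D_c = 11.7 − 3.666 = 8.034 mg/L.
x_c = v t_c = 0.828 m/s × 1.872 d × 86400 s/d = 134000 m ≈ 134 km.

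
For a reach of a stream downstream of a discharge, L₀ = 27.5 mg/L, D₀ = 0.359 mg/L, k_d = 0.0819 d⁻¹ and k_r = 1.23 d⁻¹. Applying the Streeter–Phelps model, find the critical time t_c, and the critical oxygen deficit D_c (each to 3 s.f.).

At the critical point dD/dt = 0, so k_d L₀ e^(−k_d t) = k_r D. Substituting D(t) from the Streeter–Phelps equation and solving for t gives
t_c = ln[(k_r/k_d)(1 − D₀(k_r−k_d)/(k_d L₀))] / (k_r−k_d).
Here k_r−k_d = 1.148 d⁻¹ and 1 − D₀(k_r−k_d)/(k_d L₀) = 1 − 0.359×1.148/(0.0819×27.5) = 0.8170, so
t_c = ln(15.02 × 0.8170) / 1.148 = 2.507 / 1.148 = 2.184 d.
L(t_c) = L₀ e^(−k_d t_c) = 27.5 × 0.8362 = 23.00 mg/L, and at the critical point k_r D_c = k_d L, so D_c = (0.0819/1.23) × 23.00 = 1.531 mg/L.

t_c ≈ 2.18 d; D_c ≈ 1.53 mg/L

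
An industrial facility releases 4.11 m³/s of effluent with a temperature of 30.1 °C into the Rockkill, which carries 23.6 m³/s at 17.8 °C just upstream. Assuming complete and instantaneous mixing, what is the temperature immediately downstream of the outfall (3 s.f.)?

19.6 °C

Flow-weighted mixing: C = (Q_r C_r + Q_w C_w)/(Q_r + Q_w)
= (23.6×17.8 + 4.11×30.1)/(23.6 + 4.11) = 543.8/27.71 = 19.62 °C.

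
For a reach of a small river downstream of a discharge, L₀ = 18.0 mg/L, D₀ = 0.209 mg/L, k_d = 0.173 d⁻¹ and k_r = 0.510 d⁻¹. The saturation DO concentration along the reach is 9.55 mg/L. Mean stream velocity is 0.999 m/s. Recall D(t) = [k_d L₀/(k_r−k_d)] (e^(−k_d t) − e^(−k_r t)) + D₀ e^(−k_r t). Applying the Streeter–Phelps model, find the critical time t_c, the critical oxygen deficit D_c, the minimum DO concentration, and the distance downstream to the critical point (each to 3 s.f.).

At the critical point dD/dt = 0, so k_d L₀ e^(−k_d t) = k_r D. Substituting D(t) from the Streeter–Phelps equation and solving for t gives
t_c = ln[(k_r/k_d)(1 − D₀(k_r−k_d)/(k_d L₀))] / (k_r−k_d).
Here k_r−k_d = 0.3370 d⁻¹ and 1 − D₀(k_r−k_d)/(k_d L₀) = 1 − 0.209×0.3370/(0.173×18.0) = 0.9774, so
t_c = ln(2.948 × 0.9774) / 0.3370 = 1.058 / 0.3370 = 3.140 d.
D_c = (k_d/k_r) L₀ e^(−k_d t_c) = (0.173/0.510) × 18.0 × e^(−0.173×3.140) = 0.3392 × 18.0 × 0.5809 = 3.547 mg/L.
Minimum DO = C_s − D_c = 9.55 − 3.547 = 6.003 mg/L.
x_c = v t_c = 0.999 m/s × 3.140 d × 86400 s/d = 271000 m ≈ 271 km.

t_c ≈ 3.14 d; D_c ≈ 3.55 mg/L; min DO ≈ 6.00 mg/L; x_c ≈ 271 km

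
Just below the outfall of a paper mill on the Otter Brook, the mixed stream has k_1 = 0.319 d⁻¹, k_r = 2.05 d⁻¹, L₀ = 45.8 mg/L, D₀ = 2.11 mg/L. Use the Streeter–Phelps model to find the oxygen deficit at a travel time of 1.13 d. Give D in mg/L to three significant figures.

D ≈ 5.26 mg/L

k_1 L₀/(k_r−k_1) = 0.319×45.8/(2.05−0.319) = 14.61/1.731 = 8.440 mg/L.
e^(−k_1 t) = e^(−0.319×1.130) = 0.6973; e^(−k_r t) = e^(−2.05×1.130) = 0.09862.
D = 8.440 × (0.6973 − 0.09862) + 2.11 × 0.09862 = 5.053 + 0.2081 = 5.262 mg/L.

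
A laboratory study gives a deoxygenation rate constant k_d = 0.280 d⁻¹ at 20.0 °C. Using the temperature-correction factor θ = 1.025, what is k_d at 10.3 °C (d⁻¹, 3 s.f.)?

k_d(T₂) = k_d(T₁) · θ^(T₂−T₁) = 0.280 × 1.025^(10.3−20.0)
= 0.280 × 1.025^-9.70 = 0.280 × 0.7870 = 0.2204 d⁻¹.

k_d ≈ 0.220 d⁻¹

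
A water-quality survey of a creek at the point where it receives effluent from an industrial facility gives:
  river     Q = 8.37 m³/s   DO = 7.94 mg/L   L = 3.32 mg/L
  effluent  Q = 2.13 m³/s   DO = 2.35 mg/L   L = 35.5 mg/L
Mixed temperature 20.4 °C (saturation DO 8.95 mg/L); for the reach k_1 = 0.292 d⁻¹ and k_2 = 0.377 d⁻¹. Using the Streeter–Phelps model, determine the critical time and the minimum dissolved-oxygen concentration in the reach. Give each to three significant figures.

t_c ≈ 2.24 d; minimum DO ≈ 4.98 mg/L

Mixed DO = (8.37×7.94 + 2.13×2.35)/(8.37+2.13) = 71.46/10.50 = 6.806 mg/L.
Mixed L₀ = (8.37×3.32 + 2.13×35.5)/(10.50) = 103.4/10.50 = 9.848 mg/L.
Initial deficit D₀ = C_s − DO₀ = 8.95 − 6.806 = 2.144 mg/L.
t_c = (1/0.08500) ln[(0.377/0.292)(1 − 2.144×0.08500/(0.292×9.848))] = 11.76 × ln(1.209) = 2.236 d.
D_c = (0.292/0.377) × 9.848 × e^(−0.292×2.236) = 0.7745 × 9.848 × 0.5206 = 3.971 mg/L.
Minimum DO = 8.95 − 3.971 = 4.979 mg/L.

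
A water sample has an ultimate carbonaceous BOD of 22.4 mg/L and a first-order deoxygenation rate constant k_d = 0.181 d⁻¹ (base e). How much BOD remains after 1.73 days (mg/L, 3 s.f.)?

L_t = L₀ e^(−k_d t) = 22.4 × e^(−0.181×1.73) = 22.4 × 0.7312 = 16.38 mg/L.

L ≈ 16.4 mg/L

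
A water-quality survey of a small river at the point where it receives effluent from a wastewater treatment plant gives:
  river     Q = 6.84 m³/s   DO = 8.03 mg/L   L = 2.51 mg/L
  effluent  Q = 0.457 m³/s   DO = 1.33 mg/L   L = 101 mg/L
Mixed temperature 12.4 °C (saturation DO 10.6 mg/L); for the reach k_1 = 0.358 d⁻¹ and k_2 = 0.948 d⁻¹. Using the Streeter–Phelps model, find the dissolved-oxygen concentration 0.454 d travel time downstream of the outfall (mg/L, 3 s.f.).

Mixed DO = (6.84×8.03 + 0.457×1.33)/(6.84+0.457) = 55.53/7.297 = 7.610 mg/L.
Mixed L₀ = (6.84×2.51 + 0.457×101)/(7.297) = 63.33/7.297 = 8.678 mg/L.
Initial deficit D₀ = C_s − DO₀ = 10.6 − 7.610 = 2.990 mg/L.
D(0.454) = [0.358×8.678/(0.948−0.358)](e^(−0.358×0.454) − e^(−0.948×0.454)) + 2.990 e^(−0.948×0.454)
= 5.266 × (0.8500 − 0.6503) + 2.990 × 0.6503 = 2.996 mg/L.
DO = 10.6 − 2.996 = 7.604 mg/L.

DO ≈ 7.60 mg/L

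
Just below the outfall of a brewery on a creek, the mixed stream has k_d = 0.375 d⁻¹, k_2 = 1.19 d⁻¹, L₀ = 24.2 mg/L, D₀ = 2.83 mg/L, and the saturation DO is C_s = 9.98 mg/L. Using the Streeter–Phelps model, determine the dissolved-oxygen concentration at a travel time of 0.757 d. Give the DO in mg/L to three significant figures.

k_d L₀/(k_2−k_d) = 0.375×24.2/(1.19−0.375) = 9.075/0.8150 = 11.13 mg/L.
e^(−k_d t) = e^(−0.375×0.7570) = 0.7529; e^(−k_2 t) = e^(−1.19×0.7570) = 0.4062.
D = 11.13 × (0.7529 − 0.4062) + 2.83 × 0.4062 = 3.860 + 1.150 = 5.009 mg/L.
DO = C_s − D = 9.98 − 5.009 = 4.971 mg/L.

DO ≈ 4.97 mg/L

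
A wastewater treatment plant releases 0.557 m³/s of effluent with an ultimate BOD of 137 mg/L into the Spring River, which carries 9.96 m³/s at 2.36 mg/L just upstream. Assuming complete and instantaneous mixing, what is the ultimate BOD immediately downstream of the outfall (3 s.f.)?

9.49 mg/L

Flow-weighted mixing: C = (Q_r C_r + Q_w C_w)/(Q_r + Q_w)
= (9.96×2.36 + 0.557×137)/(9.96 + 0.557) = 99.81/10.52 = 9.491 mg/L.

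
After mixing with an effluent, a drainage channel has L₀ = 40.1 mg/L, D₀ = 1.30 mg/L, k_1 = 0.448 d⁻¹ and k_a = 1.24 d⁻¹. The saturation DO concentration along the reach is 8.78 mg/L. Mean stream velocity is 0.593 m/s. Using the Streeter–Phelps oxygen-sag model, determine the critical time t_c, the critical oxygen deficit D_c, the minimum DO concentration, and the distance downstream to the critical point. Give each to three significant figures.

t_c ≈ 1.21 d; D_c ≈ 8.42 mg/L; min DO ≈ 0.358 mg/L; x_c ≈ 62.0 km

At the critical point dD/dt = 0, so k_1 L₀ e^(−k_1 t) = k_a D. Substituting D(t) from the Streeter–Phelps equation and solving for t gives
t_c = ln[(k_a/k_1)(1 − D₀(k_a−k_1)/(k_1 L₀))] / (k_a−k_1).
Here k_a−k_1 = 0.7920 d⁻¹ and 1 − D₀(k_a−k_1)/(k_1 L₀) = 1 − 1.30×0.7920/(0.448×40.1) = 0.9427, so
t_c = ln(2.768 × 0.9427) / 0.7920 = 0.9591 / 0.7920 = 1.211 d.
L(t_c) = L₀ e^(−k_1 t_c) = 40.1 × 0.5813 = 23.31 mg/L, and at the critical point k_a D_c = k_1 L, so D_c = (0.448/1.24) × 23.31 = 8.422 mg/L.
Minimum DO = C_s − D_c = 8.78 − 8.422 = 0.3583 mg/L.
x_c = v t_c = 0.593 m/s × 1.211 d × 86400 s/d = 62040 m ≈ 62.0 km.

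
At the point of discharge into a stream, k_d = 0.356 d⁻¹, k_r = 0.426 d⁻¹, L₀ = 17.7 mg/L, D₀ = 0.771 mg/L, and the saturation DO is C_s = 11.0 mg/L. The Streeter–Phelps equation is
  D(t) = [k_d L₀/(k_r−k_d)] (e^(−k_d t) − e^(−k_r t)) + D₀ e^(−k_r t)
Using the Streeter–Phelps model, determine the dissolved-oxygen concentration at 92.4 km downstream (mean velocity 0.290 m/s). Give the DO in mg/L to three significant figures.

DO ≈ 5.33 mg/L

Travel time t = x/v = 92.4 km / (0.290 m/s) = 92400 m / 0.290 m/s = 318600 s = 3.688 d.
k_d L₀/(k_r−k_d) = 0.356×17.7/(0.426−0.356) = 6.301/0.07000 = 90.02 mg/L.
e^(−k_d t) = e^(−0.356×3.688) = 0.2691; e^(−k_r t) = e^(−0.426×3.688) = 0.2078.
D = 90.02 × (0.2691 − 0.2078) + 0.771 × 0.2078 = 5.510 + 0.1602 = 5.671 mg/L.
DO = C_s − D = 11.0 − 5.671 = 5.329 mg/L.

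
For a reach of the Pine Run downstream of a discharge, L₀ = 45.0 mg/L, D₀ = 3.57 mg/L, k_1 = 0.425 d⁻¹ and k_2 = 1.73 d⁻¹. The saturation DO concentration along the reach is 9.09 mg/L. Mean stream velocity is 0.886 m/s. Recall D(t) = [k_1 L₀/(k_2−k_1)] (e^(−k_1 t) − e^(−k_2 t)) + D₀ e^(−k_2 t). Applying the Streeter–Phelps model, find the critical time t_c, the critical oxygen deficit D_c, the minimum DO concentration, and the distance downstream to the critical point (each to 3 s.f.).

t_c ≈ 0.862 d; D_c ≈ 7.66 mg/L; min DO ≈ 1.43 mg/L; x_c ≈ 66.0 km

At the critical point dD/dt = 0, so k_1 L₀ e^(−k_1 t) = k_2 D. Substituting D(t) from the Streeter–Phelps equation and solving for t gives
t_c = ln[(k_2/k_1)(1 − D₀(k_2−k_1)/(k_1 L₀))] / (k_2−k_1).
Here k_2−k_1 = 1.305 d⁻¹ and 1 − D₀(k_2−k_1)/(k_1 L₀) = 1 − 3.57×1.305/(0.425×45.0) = 0.7564, so
t_c = ln(4.071 × 0.7564) / 1.305 = 1.125 / 1.305 = 0.8618 d.
L(t_c) = L₀ e^(−k_1 t_c) = 45.0 × 0.6933 = 31.20 mg/L, and at the critical point k_2 D_c = k_1 L, so D_c = (0.425/1.73) × 31.20 = 7.665 mg/L.
Minimum DO = C_s − D_c = 9.09 − 7.665 = 1.425 mg/L.
x_c = v t_c = 0.886 m/s × 0.8618 d × 86400 s/d = 65970 m ≈ 66.0 km.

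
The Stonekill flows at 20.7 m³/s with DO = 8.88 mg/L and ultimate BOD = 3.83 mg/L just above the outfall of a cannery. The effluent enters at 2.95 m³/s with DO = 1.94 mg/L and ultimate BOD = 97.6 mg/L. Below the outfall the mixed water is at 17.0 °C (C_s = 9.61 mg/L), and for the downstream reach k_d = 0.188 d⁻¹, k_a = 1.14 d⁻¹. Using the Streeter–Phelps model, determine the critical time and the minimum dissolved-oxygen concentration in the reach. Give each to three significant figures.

t_c ≈ 1.12 d; minimum DO ≈ 7.54 mg/L

Mixed DO = (20.7×8.88 + 2.95×1.94)/(20.7+2.95) = 189.5/23.65 = 8.014 mg/L.
Mixed L₀ = (20.7×3.83 + 2.95×97.6)/(23.65) = 367.2/23.65 = 15.53 mg/L.
Initial deficit D₀ = C_s − DO₀ = 9.61 − 8.014 = 1.596 mg/L.
t_c = (1/0.9520) ln[(1.14/0.188)(1 − 1.596×0.9520/(0.188×15.53))] = 1.050 × ln(2.908) = 1.121 d.
D_c = (0.188/1.14) × 15.53 × e^(−0.188×1.121) = 0.1649 × 15.53 × 0.8099 = 2.074 mg/L.
Minimum DO = 9.61 − 2.074 = 7.536 mg/L.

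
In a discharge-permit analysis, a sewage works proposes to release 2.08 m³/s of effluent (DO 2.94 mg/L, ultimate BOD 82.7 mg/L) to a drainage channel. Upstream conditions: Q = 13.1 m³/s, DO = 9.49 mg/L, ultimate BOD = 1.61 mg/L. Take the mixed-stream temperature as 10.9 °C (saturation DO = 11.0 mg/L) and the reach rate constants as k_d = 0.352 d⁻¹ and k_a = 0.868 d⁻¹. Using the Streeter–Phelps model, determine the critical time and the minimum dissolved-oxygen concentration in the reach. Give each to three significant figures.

t_c ≈ 1.12 d; minimum DO ≈ 7.52 mg/L

Mixed DO = (13.1×9.49 + 2.08×2.94)/(13.1+2.08) = 130.4/15.18 = 8.593 mg/L.
Mixed L₀ = (13.1×1.61 + 2.08×82.7)/(15.18) = 193.1/15.18 = 12.72 mg/L.
Initial deficit D₀ = C_s − DO₀ = 11.0 − 8.593 = 2.407 mg/L.
t_c = (1/0.5160) ln[(0.868/0.352)(1 − 2.407×0.5160/(0.352×12.72))] = 1.938 × ln(1.782) = 1.119 d.
D_c = (0.352/0.868) × 12.72 × e^(−0.352×1.119) = 0.4055 × 12.72 × 0.6743 = 3.479 mg/L.
Minimum DO = 11.0 − 3.479 = 7.521 mg/L.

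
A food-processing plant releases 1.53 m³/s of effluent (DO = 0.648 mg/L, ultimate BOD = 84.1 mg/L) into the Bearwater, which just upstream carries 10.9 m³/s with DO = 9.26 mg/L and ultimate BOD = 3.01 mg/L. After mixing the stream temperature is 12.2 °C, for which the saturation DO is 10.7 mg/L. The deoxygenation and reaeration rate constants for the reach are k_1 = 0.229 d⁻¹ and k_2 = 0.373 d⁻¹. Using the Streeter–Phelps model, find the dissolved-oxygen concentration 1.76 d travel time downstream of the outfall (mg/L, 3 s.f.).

DO ≈ 6.31 mg/L

Mixed DO = (10.9×9.26 + 1.53×0.648)/(10.9+1.53) = 101.9/12.43 = 8.200 mg/L.
Mixed L₀ = (10.9×3.01 + 1.53×84.1)/(12.43) = 161.5/12.43 = 12.99 mg/L.
Initial deficit D₀ = C_s − DO₀ = 10.7 − 8.200 = 2.500 mg/L.
D(1.76) = [0.229×12.99/(0.373−0.229)](e^(−0.229×1.76) − e^(−0.373×1.76)) + 2.500 e^(−0.373×1.76)
= 20.66 × (0.6683 − 0.5187) + 2.500 × 0.5187 = 4.388 mg/L.
DO = 10.7 − 4.388 = 6.312 mg/L.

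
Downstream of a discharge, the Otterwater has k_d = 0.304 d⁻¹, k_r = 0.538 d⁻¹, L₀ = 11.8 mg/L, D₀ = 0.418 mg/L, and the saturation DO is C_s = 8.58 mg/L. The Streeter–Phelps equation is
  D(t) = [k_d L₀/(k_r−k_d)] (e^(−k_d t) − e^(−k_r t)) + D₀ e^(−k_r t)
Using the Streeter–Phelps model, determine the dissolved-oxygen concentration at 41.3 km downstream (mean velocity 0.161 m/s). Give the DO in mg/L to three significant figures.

Travel time t = x/v = 41.3 km / (0.161 m/s) = 41300 m / 0.161 m/s = 256500 s = 2.969 d.
k_d L₀/(k_r−k_d) = 0.304×11.8/(0.538−0.304) = 3.587/0.2340 = 15.33 mg/L.
e^(−k_d t) = e^(−0.304×2.969) = 0.4055; e^(−k_r t) = e^(−0.538×2.969) = 0.2024.
D = 15.33 × (0.4055 − 0.2024) + 0.418 × 0.2024 = 3.113 + 0.08462 = 3.198 mg/L.
DO = C_s − D = 8.58 − 3.198 = 5.382 mg/L.

DO ≈ 5.38 mg/L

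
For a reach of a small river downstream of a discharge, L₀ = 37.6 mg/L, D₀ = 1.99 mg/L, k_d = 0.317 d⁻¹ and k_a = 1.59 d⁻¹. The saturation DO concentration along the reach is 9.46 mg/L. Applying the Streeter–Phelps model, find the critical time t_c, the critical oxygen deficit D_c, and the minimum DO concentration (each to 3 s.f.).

At the critical point dD/dt = 0, so k_d L₀ e^(−k_d t) = k_a D. Substituting D(t) from the Streeter–Phelps equation and solving for t gives
t_c = ln[(k_a/k_d)(1 − D₀(k_a−k_d)/(k_d L₀))] / (k_a−k_d).
Here k_a−k_d = 1.273 d⁻¹ and 1 − D₀(k_a−k_d)/(k_d L₀) = 1 − 1.99×1.273/(0.317×37.6) = 0.7875, so
t_c = ln(5.016 × 0.7875) / 1.273 = 1.374 / 1.273 = 1.079 d.
L(t_c) = L₀ e^(−k_d t_c) = 37.6 × 0.7103 = 26.71 mg/L, and at the critical point k_a D_c = k_d L, so D_c = (0.317/1.59) × 26.71 = 5.325 mg/L.
Minimum DO = C_s − D_c = 9.46 − 5.325 = 4.135 mg/L.

t_c ≈ 1.08 d; D_c ≈ 5.32 mg/L; min DO ≈ 4.14 mg/L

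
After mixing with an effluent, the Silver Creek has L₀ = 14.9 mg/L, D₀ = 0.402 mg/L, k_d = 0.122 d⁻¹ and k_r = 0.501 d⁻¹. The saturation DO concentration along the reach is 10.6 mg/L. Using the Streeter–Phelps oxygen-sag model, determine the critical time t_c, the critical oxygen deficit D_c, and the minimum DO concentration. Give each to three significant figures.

With k_r/k_d = 4.107 and 1 − D₀(k_r−k_d)/(k_d L₀) = 0.9162,
t_c = ln(4.107 × 0.9162) / (0.501 − 0.122) = ln(3.762) / 0.3790 = 1.325/0.3790 = 3.496 d.
L(t_c) = L₀ e^(−k_d t_c) = 14.9 × 0.6528 = 9.726 mg/L, and at the critical point k_r D_c = k_d L, so D_c = (0.122/0.501) × 9.726 = 2.368 mg/L.
Minimum DO = C_s − D_c = 10.6 − 2.368 = 8.232 mg/L.

t_c ≈ 3.50 d; D_c ≈ 2.37 mg/L; min DO ≈ 8.23 mg/L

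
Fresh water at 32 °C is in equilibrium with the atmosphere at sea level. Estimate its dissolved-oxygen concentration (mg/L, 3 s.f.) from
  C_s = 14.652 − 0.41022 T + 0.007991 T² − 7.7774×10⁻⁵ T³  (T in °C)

C_s = 14.652 − 0.41022×32 + 0.007991×32² − 7.7774×10⁻⁵×32³ = 7.159 mg/L.

C_s ≈ 7.16 mg/L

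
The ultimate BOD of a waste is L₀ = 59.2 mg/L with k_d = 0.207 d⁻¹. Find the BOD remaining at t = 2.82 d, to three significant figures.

L ≈ 33.0 mg/L

L_t = L₀ e^(−k_d t) = 59.2 × e^(−0.207×2.82) = 59.2 × 0.5578 = 33.02 mg/L.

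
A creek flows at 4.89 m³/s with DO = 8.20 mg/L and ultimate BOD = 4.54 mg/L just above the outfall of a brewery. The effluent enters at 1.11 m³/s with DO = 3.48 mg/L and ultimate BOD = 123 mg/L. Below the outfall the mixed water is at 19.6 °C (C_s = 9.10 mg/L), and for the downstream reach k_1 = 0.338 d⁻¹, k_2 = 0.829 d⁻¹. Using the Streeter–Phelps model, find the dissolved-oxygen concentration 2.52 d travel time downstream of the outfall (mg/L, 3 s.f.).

DO ≈ 3.36 mg/L

Mixed DO = (4.89×8.20 + 1.11×3.48)/(4.89+1.11) = 43.96/6.000 = 7.327 mg/L.
Mixed L₀ = (4.89×4.54 + 1.11×123)/(6.000) = 158.7/6.000 = 26.46 mg/L.
Initial deficit D₀ = C_s − DO₀ = 9.10 − 7.327 = 1.773 mg/L.
D(2.52) = [0.338×26.46/(0.829−0.338)](e^(−0.338×2.52) − e^(−0.829×2.52)) + 1.773 e^(−0.829×2.52)
= 18.21 × (0.4267 − 0.1238) + 1.773 × 0.1238 = 5.735 mg/L.
DO = 9.10 − 5.735 = 3.365 mg/L.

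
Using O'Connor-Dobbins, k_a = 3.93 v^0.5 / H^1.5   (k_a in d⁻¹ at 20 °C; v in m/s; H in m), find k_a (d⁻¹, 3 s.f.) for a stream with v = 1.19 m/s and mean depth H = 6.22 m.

k_a ≈ 0.276 d⁻¹

k_a = 3.93 × 1.19^0.5 / 6.22^1.5 = 3.93 × 1.091 / 15.51 = 0.2764 d⁻¹.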